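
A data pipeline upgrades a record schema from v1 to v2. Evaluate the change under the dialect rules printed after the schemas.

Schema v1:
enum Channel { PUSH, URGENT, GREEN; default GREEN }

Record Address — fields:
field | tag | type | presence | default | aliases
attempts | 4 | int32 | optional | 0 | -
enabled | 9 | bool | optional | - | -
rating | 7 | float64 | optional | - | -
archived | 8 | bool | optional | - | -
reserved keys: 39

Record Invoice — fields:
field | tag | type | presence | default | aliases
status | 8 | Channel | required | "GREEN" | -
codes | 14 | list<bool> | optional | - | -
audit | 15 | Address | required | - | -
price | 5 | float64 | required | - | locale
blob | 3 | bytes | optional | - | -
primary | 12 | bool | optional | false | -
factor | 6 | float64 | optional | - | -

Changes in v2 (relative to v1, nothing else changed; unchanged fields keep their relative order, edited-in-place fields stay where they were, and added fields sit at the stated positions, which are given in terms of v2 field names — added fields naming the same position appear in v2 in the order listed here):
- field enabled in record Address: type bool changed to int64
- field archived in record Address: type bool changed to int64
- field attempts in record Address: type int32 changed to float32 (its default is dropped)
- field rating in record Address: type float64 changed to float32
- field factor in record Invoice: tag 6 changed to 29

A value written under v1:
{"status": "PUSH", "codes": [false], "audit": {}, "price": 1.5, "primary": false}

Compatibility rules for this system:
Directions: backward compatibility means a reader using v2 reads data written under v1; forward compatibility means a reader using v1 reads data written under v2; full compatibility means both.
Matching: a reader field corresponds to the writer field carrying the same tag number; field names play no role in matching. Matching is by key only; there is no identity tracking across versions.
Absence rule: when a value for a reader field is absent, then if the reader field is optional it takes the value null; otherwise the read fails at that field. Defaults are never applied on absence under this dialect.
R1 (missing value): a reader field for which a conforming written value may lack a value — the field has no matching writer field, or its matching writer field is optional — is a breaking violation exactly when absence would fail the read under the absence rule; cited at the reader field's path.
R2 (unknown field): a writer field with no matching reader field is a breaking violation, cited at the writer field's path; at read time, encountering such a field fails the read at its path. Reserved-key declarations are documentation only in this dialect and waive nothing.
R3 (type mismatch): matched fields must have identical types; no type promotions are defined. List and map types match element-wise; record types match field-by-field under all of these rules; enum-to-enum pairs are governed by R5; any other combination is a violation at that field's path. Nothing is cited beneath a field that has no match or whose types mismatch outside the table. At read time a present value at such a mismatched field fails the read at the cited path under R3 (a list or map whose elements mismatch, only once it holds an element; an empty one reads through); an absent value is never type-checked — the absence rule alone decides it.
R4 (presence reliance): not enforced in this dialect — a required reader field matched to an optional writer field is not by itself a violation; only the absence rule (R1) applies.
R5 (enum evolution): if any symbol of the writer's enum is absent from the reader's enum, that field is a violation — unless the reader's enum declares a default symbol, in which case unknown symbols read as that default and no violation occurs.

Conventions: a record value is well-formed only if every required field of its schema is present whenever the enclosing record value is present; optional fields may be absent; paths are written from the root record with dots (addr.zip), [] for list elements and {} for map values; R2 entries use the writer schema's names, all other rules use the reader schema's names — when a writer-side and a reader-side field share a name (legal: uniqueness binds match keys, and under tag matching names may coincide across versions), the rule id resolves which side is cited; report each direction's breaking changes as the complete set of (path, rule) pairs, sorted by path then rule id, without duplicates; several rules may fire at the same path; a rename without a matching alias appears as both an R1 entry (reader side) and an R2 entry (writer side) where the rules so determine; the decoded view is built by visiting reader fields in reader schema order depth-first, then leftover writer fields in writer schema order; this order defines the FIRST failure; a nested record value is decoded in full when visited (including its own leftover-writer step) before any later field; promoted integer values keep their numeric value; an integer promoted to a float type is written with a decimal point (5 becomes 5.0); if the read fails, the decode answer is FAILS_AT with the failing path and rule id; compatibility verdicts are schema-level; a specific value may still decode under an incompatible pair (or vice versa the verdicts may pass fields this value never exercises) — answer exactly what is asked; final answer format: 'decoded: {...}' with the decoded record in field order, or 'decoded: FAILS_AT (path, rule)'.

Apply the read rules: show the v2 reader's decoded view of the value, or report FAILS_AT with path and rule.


each type pair in Invoice: writer, then reader
decoding the Invoice value with the v2 reader:
  status := "PUSH"
  codes := [false]
  audit.attempts := null (missing; optional => null)
  audit.enabled := null (missing; optional => null)
  audit.rating := null (missing; optional => null)
  audit.archived := null (missing; optional => null)
  price := 1.5
  blob := null (missing; optional => null)
  primary := false
  factor := null (missing; optional => null)
  => decoded: {"status": "PUSH", "codes": [false], "audit": {"attempts": null, "enabled": null, "rating": null, "archived": null}, "price": 1.5, "blob": null, "primary": false, "factor": null}
diffs on Invoice not affecting the asked answer:
  field enabled in record Address: type bool changed to int64 -> matters for Invoice compatibility verdicts, not for this value's decode
  field archived in record Address: type bool changed to int64 -> matters for Invoice compatibility verdicts, not for this value's decode
  field attempts in record Address: type int32 changed to float32 (its default is dropped) -> matters for Invoice compatibility verdicts, not for this value's decode
  field rating in record Address: type float64 changed to float32 -> matters for Invoice compatibility verdicts, not for this value's decode
  field factor in record Invoice: tag 6 changed to 29 -> matters for Invoice compatibility verdicts, not for this value's decode

decoded: {"status": "PUSH", "codes": [false], "audit": {"attempts": null, "enabled": null, "rating": null, "archived": null}, "price": 1.5, "blob": null, "primary": false, "factor": null}


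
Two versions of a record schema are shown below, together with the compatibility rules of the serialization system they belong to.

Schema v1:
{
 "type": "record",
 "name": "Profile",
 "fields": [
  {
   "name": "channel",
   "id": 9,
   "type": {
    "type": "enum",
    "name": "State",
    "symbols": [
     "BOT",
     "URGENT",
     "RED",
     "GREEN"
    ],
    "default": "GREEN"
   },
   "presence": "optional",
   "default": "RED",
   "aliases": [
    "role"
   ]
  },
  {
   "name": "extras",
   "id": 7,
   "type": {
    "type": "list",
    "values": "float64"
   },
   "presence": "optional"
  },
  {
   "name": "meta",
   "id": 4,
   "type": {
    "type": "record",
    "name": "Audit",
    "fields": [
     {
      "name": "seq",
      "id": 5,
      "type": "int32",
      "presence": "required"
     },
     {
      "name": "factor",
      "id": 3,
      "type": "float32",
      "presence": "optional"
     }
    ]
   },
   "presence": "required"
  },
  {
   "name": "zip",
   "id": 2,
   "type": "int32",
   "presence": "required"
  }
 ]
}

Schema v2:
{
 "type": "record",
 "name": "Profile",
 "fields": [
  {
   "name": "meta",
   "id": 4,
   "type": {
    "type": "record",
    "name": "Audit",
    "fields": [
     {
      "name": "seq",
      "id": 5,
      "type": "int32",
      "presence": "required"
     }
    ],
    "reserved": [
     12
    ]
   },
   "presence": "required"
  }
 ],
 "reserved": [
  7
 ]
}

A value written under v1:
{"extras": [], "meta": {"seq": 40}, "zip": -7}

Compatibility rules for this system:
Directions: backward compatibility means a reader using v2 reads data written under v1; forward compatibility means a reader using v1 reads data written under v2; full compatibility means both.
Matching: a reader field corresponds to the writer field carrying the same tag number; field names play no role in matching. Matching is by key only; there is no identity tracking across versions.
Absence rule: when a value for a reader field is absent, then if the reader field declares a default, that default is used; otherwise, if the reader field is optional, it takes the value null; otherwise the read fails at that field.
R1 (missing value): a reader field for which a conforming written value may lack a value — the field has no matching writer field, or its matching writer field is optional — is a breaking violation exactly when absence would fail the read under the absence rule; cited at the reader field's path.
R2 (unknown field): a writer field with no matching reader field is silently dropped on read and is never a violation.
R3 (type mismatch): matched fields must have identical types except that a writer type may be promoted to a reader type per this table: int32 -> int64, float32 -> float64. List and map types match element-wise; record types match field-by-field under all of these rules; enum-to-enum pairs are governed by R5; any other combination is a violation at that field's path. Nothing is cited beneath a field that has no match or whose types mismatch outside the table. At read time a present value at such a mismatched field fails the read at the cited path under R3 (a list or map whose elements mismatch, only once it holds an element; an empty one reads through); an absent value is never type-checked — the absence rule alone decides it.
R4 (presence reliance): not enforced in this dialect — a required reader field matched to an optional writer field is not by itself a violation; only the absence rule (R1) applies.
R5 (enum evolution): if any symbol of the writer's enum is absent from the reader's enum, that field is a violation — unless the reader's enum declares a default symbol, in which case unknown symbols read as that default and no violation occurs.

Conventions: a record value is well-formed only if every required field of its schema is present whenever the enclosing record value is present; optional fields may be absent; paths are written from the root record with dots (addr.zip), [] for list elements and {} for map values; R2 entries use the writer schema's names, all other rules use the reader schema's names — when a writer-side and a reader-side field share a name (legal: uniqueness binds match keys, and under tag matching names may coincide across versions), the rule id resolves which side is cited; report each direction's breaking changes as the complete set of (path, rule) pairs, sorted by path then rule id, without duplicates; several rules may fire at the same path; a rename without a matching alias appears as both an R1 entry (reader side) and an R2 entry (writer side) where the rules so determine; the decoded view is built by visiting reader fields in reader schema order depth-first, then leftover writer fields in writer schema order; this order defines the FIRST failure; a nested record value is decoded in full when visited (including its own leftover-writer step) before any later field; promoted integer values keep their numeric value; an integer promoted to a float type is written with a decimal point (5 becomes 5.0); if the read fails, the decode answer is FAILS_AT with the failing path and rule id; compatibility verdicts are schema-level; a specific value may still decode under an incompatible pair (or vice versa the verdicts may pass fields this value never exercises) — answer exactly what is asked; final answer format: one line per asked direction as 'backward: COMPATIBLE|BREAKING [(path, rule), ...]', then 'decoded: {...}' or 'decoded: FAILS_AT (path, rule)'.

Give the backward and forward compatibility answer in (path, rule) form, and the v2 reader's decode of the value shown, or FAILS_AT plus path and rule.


backward: COMPATIBLE []; forward: BREAKING [(zip, R1)]; decoded: {"meta": {"seq": 40}}

arrows below run writer -> reader for Profile
backward on Profile — v2 reading data written by v1:
  meta <- meta (Audit -> Audit, writer required)
  leftover writer field: channel
  leftover writer field: extras
  leftover writer field: zip
  meta.seq <- meta.seq (int32 -> int32, writer required)
  leftover writer field: meta.factor
  => backward verdict for Profile: COMPATIBLE, no violations
forward on Profile — v1 reading data written by v2:
  channel has no writer counterpart
  extras has no writer counterpart
  meta <- meta (Audit -> Audit, writer required)
  zip has no writer counterpart
  meta.seq <- meta.seq (int32 -> int32, writer required)
  meta.factor has no writer counterpart
  rule R1 violated at zip
  forward on Profile therefore BREAKING (1)
migrating the Profile value to v2:
  meta.seq := 40
  writer extras: unknown -> dropped
  writer zip: unknown -> dropped
  => decoded: {"meta": {"seq": 40}}


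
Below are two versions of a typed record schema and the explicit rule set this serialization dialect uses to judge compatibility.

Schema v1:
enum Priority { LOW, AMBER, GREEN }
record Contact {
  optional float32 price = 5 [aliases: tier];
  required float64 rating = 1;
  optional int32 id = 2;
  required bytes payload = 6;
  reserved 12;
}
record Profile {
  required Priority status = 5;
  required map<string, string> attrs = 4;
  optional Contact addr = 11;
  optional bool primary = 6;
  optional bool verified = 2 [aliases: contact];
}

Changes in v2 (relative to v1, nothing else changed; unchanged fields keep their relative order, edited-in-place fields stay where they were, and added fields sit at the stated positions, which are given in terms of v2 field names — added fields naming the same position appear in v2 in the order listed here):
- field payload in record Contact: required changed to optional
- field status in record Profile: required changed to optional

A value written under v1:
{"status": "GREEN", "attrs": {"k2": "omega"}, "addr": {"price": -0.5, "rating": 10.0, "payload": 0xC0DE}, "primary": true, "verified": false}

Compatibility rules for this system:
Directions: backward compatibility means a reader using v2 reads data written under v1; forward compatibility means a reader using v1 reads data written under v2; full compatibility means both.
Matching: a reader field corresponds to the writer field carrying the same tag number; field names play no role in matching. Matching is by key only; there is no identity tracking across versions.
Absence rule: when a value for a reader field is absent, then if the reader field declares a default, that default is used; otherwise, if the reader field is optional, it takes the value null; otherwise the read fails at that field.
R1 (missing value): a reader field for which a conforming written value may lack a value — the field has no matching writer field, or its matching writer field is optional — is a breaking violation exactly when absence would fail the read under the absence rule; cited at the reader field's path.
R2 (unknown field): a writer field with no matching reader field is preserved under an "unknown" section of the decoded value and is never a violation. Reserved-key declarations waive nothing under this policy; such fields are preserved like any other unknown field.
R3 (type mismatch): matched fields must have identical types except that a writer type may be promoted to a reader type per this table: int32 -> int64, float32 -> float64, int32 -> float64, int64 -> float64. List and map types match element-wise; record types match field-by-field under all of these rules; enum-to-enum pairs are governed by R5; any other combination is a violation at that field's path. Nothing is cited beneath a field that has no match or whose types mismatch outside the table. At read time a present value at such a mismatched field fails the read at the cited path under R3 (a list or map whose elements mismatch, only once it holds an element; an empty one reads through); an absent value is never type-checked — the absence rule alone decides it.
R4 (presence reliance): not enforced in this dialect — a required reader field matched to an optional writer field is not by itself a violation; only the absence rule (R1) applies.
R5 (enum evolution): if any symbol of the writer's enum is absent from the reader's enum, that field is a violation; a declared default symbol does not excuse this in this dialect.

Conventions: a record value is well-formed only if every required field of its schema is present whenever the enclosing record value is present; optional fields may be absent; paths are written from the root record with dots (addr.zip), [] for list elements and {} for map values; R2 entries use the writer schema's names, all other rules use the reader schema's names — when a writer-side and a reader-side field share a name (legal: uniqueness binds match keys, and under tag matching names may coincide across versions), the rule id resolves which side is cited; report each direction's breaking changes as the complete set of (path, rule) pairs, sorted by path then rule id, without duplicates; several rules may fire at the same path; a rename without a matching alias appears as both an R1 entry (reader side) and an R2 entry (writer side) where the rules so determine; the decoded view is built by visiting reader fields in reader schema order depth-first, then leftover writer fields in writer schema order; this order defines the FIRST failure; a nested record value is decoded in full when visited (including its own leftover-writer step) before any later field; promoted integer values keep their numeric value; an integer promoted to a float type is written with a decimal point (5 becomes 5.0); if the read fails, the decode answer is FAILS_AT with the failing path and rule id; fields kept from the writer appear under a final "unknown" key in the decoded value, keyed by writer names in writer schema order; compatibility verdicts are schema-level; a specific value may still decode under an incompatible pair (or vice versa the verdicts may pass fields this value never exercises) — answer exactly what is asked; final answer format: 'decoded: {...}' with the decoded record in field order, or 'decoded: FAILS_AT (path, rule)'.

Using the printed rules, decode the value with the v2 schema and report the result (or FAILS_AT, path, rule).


decoded: {"status": "GREEN", "attrs": {"k2": "omega"}, "addr": {"price": -0.5, "rating": 10.0, "id": null, "payload": 0xC0DE}, "primary": true, "verified": false}

arrows below run writer -> reader for Profile
decode walk for Profile under reader schema v2:
  status := "GREEN"
  attrs := {"k2": "omega"}
  addr.price := -0.5
  addr.rating := 10.0
  addr.id := null (absent, optional -> null)
  addr.payload := 0xC0DE
  primary := true
  verified := false
  => decoded: {"status": "GREEN", "attrs": {"k2": "omega"}, "addr": {"price": -0.5, "rating": 10.0, "id": null, "payload": 0xC0DE}, "primary": true, "verified": false}
remaining Profile differences; none change what is asked:
  field payload in record Contact: required changed to optional -> schema-level compatibility only; this Profile value's decode is unchanged
  field status in record Profile: required changed to optional -> schema-level compatibility only; this Profile value's decode is unchanged


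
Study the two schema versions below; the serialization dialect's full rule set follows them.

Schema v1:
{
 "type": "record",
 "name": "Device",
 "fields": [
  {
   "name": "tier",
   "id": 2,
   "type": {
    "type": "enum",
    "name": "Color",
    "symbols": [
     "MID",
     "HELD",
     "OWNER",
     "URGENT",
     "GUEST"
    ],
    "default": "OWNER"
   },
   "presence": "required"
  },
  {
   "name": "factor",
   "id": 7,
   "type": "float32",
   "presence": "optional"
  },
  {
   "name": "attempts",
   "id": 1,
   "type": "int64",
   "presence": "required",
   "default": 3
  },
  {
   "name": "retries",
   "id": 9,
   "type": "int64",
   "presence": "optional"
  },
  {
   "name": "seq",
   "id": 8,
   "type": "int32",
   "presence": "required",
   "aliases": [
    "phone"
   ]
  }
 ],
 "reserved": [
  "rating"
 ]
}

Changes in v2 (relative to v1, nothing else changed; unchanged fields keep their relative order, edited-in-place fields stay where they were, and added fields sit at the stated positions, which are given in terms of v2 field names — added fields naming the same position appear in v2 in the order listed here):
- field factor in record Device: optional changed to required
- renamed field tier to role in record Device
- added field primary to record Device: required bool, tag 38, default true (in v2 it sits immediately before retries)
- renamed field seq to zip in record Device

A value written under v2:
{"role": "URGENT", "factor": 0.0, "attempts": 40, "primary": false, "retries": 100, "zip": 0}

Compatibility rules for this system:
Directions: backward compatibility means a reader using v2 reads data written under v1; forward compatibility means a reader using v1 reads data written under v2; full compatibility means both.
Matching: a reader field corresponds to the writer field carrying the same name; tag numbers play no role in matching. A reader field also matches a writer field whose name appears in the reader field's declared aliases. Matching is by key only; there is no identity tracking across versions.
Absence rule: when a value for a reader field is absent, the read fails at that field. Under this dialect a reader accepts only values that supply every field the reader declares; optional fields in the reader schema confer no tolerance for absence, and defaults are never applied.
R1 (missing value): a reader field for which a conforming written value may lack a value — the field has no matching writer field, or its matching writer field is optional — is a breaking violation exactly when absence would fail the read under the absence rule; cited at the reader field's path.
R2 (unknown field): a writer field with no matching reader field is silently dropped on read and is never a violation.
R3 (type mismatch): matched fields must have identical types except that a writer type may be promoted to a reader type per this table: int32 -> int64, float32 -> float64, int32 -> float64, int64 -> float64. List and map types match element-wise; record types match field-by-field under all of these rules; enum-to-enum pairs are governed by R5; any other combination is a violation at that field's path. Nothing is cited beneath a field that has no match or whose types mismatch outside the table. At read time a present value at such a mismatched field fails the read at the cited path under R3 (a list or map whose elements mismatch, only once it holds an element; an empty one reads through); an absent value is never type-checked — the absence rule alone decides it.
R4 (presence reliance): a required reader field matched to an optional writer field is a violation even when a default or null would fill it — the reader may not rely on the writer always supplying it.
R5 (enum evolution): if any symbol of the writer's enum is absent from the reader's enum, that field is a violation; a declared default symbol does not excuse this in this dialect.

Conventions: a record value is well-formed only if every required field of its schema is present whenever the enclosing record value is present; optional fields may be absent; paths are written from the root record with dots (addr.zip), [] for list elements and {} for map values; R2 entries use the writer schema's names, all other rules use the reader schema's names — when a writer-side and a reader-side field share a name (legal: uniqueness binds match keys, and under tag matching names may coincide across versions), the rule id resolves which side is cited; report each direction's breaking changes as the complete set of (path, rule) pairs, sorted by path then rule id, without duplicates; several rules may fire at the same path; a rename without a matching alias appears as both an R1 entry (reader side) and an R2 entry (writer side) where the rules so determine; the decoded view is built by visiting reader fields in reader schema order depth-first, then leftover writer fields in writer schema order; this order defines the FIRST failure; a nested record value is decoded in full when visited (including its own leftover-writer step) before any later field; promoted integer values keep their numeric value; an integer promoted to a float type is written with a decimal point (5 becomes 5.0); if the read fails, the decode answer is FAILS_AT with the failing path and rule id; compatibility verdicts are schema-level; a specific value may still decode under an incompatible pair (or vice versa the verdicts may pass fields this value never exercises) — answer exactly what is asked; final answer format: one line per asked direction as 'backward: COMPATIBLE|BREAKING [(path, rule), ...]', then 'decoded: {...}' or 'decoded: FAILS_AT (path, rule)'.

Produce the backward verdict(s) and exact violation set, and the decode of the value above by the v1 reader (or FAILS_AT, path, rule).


the writer's type comes first in each Device pair
backward for Device (reader v2, writer v1):
  role: no writer match
  writer optional, float32 -> float32: reader factor maps from writer factor
  writer required, int64 -> int64: reader attempts maps from writer attempts
  primary: no writer match
  writer optional, int64 -> int64: reader retries maps from writer retries
  zip: no writer match
  tier (writer side), unknown to reader
  seq (writer side), unknown to reader
  breaking: (factor, R1)
  breaking: (factor, R4)
  breaking: (primary, R1)
  breaking: (retries, R1)
  breaking: (role, R1)
  breaking: (zip, R1)
  => 6 violation(s): backward is BREAKING for Device
decode walk for Device under reader schema v1:
  read fails at tier under R1 (no fill)
  => FAILS_AT (tier, R1)

backward: BREAKING [(factor, R1), (factor, R4), (primary, R1), (retries, R1), (role, R1), (zip, R1)]; decoded: FAILS_AT (tier, R1)


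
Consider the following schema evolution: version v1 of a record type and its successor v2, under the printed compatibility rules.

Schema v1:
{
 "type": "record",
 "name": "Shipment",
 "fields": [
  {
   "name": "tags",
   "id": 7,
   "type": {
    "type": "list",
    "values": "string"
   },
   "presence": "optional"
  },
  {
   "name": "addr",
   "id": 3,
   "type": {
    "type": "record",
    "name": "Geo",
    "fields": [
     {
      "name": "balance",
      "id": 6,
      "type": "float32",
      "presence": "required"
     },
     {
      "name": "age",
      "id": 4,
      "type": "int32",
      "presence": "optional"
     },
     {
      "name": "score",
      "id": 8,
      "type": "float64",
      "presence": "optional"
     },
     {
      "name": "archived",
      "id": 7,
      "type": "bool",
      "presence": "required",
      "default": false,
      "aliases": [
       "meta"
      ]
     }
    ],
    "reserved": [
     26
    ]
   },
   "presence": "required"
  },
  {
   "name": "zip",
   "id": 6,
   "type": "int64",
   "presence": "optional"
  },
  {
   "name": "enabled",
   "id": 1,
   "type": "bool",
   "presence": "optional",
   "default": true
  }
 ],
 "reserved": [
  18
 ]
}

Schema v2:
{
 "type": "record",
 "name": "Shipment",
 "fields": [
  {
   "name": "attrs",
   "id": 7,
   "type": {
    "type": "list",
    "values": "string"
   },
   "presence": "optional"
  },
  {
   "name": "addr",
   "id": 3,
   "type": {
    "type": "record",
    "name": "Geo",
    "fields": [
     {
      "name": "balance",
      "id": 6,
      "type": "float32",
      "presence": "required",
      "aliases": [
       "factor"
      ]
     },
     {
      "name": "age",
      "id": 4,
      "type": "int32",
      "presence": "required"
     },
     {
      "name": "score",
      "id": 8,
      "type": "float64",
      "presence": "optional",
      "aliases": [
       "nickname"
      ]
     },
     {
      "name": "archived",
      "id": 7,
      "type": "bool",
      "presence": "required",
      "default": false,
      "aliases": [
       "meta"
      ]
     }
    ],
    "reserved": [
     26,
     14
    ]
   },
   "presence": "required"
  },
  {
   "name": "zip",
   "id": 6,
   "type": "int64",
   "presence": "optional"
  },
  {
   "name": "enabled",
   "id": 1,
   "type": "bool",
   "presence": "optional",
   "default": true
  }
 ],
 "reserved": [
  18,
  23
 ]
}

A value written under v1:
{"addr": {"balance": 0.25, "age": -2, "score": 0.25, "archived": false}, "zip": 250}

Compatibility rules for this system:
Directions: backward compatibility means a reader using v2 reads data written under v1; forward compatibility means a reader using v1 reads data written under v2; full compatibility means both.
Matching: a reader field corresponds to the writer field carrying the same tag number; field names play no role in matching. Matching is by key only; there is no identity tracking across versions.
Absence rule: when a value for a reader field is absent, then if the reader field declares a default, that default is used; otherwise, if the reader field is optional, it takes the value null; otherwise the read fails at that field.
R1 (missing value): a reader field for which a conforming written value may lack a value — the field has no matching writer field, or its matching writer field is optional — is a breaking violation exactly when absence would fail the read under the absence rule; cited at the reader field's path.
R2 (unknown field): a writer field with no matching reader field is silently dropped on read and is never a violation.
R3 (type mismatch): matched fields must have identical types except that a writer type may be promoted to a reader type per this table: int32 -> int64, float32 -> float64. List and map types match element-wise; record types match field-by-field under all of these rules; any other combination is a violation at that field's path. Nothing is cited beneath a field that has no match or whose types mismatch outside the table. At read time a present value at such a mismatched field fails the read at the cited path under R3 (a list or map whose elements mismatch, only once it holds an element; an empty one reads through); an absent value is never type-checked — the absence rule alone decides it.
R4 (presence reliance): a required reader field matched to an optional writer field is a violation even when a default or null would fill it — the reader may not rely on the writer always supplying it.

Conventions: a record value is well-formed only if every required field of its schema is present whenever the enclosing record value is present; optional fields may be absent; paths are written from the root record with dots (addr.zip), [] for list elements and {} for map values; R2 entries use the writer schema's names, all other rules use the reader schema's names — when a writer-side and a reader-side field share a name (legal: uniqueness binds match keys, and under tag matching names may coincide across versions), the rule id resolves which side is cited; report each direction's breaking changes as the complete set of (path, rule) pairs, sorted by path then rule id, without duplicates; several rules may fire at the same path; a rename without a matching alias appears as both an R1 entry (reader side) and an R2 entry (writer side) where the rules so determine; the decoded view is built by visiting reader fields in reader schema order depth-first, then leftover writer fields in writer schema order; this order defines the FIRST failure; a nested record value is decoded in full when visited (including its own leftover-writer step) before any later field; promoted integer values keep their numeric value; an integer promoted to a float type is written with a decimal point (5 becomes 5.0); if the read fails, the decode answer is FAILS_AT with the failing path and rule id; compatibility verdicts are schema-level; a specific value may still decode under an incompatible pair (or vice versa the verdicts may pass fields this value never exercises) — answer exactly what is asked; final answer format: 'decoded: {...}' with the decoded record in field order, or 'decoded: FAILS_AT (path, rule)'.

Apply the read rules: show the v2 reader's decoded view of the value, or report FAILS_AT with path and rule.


decoded: {"attrs": null, "addr": {"balance": 0.25, "age": -2, "score": 0.25, "archived": false}, "zip": 250, "enabled": true}

each type pair in Shipment: writer, then reader
decode walk for Shipment under reader schema v2:
  attrs := null (not supplied -> null)
  addr.balance := 0.25
  addr.age := -2
  addr.score := 0.25
  addr.archived := false
  zip := 250
  enabled := true (no value, default fills)
  => decoded: {"attrs": null, "addr": {"balance": 0.25, "age": -2, "score": 0.25, "archived": false}, "zip": 250, "enabled": true}
the other Shipment changes do not affect what is asked:
  field age in record Geo: optional changed to required -> matters for Shipment compatibility verdicts, not for this value's decode


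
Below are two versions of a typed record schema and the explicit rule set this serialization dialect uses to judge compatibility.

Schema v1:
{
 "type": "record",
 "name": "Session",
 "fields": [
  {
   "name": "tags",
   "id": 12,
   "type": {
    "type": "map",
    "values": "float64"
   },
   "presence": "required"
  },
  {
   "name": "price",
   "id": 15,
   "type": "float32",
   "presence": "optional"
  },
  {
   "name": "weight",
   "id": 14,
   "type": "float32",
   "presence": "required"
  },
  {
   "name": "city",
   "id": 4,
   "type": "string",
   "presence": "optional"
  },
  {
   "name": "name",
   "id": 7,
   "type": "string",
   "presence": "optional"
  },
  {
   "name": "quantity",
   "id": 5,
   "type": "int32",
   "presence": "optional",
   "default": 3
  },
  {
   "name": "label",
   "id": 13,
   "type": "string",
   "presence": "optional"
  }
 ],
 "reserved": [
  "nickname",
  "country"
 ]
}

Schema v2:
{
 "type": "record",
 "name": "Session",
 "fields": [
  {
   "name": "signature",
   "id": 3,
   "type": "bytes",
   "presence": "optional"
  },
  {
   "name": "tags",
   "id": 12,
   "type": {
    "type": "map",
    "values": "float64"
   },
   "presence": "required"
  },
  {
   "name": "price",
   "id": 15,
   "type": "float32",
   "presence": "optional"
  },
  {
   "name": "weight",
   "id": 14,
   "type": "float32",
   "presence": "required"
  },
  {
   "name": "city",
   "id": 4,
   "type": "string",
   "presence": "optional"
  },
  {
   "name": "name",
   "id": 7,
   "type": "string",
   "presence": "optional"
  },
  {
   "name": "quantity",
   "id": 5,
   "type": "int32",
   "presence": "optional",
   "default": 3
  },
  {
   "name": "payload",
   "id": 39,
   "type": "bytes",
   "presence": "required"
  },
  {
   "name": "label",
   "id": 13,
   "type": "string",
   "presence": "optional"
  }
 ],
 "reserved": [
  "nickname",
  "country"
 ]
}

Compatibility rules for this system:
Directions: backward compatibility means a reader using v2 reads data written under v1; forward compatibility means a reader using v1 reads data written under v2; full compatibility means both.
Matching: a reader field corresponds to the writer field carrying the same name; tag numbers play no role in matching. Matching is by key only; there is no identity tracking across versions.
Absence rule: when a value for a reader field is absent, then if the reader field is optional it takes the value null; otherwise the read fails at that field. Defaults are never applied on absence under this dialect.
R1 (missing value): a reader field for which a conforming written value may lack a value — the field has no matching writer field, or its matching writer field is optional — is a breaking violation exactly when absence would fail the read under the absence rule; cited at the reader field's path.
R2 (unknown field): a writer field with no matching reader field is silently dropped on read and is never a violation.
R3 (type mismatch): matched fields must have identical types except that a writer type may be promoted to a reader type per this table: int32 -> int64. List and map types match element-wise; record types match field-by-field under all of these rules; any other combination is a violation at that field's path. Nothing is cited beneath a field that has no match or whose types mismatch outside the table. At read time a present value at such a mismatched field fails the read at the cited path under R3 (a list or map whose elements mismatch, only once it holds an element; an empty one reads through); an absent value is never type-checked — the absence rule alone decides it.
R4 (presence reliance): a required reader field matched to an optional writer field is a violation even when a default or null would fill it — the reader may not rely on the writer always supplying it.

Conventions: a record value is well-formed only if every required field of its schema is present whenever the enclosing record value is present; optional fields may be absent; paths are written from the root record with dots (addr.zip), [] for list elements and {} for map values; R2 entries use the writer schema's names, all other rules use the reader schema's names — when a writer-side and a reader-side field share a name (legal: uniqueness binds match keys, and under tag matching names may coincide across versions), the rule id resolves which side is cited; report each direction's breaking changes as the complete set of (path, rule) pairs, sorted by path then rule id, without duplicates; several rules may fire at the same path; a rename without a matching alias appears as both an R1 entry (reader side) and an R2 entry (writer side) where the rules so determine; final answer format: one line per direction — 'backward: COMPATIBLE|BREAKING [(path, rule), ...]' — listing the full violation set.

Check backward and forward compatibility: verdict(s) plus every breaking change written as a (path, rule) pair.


backward: BREAKING [(payload, R1)]; forward: COMPATIBLE []

the writer's type comes first in each Session pair
checking backward for Session: reader v2 against writer v1:
  signature: no writer match
  tags: map<string, float64> -> map<string, float64>, writer required; from tags
  price: float32 -> float32, writer optional; from price
  weight: float32 -> float32, writer required; from weight
  city: string -> string, writer optional; from city
  name: string -> string, writer optional; from name
  quantity: int32 -> int32, writer optional; from quantity
  payload: no writer match
  label: string -> string, writer optional; from label
  rule R1 violated at payload
  => backward verdict for Session: BREAKING, 1 violation(s)
checking forward for Session: reader v1 against writer v2:
  tags: map<string, float64> -> map<string, float64>, writer required; from tags
  price: float32 -> float32, writer optional; from price
  weight: float32 -> float32, writer required; from weight
  city: string -> string, writer optional; from city
  name: string -> string, writer optional; from name
  quantity: int32 -> int32, writer optional; from quantity
  label: string -> string, writer optional; from label
  leftover writer field: signature
  leftover writer field: payload
  => forward verdict for Session: COMPATIBLE, no violations


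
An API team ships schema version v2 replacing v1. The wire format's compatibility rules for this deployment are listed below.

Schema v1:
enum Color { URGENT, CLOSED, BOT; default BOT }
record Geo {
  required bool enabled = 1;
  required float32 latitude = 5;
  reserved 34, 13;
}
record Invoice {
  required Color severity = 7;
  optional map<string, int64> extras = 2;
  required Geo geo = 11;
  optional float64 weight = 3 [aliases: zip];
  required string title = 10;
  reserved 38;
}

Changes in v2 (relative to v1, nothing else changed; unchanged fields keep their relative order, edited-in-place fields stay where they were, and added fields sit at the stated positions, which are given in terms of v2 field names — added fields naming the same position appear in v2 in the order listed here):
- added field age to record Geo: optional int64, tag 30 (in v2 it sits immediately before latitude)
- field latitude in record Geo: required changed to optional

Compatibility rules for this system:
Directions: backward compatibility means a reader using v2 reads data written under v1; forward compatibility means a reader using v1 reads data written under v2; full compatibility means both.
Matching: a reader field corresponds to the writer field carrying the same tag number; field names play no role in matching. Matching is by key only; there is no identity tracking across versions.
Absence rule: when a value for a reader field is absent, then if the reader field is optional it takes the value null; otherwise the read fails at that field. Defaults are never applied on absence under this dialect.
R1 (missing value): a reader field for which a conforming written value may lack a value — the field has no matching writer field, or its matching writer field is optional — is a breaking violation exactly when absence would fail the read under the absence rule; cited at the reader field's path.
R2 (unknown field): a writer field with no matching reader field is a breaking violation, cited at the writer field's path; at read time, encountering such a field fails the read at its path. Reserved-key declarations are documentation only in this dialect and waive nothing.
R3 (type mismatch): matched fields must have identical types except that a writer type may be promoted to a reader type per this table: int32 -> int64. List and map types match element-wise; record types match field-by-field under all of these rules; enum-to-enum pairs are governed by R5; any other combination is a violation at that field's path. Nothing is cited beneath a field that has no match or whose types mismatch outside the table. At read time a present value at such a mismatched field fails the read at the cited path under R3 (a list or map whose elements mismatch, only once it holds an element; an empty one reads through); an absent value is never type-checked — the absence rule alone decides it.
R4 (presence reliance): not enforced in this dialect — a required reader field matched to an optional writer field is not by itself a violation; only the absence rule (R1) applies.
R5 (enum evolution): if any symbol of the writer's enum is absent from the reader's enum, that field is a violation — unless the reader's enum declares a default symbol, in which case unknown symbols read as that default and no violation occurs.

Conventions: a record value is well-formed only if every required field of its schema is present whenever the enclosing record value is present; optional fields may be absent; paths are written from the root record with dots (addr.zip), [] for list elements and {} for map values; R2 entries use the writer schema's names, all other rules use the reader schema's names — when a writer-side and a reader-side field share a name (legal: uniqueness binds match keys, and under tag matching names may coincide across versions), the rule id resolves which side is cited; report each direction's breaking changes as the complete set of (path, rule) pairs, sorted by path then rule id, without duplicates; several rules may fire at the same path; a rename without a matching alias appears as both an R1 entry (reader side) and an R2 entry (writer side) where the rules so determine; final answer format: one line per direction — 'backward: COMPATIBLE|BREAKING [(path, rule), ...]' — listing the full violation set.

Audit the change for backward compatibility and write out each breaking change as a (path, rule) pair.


the writer's type comes first in each Invoice pair
checking backward for Invoice: reader v2 against writer v1:
  severity: Color -> Color, writer required; from severity
  extras: map<string, int64> -> map<string, int64>, writer optional; from extras
  geo: Geo -> Geo, writer required; from geo
  weight: float64 -> float64, writer optional; from weight
  title: string -> string, writer required; from title
  geo.enabled: bool -> bool, writer required; from geo.enabled
  geo.age: no writer match
  geo.latitude: float32 -> float32, writer required; from geo.latitude
  => no violations; backward on Invoice: COMPATIBLE
the rest of the Invoice diff is inert for this question:
  added field age to record Geo: optional int64, tag 30 (in v2 it sits immediately before latitude) -> fires only in the forward direction of Invoice, which is not asked here
  field latitude in record Geo: required changed to optional -> fires only in the forward direction of Invoice, which is not asked here

backward: COMPATIBLE []
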